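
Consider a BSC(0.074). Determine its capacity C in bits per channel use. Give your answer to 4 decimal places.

Binary symmetric channel: C = 1 − h₂(ε) where h₂ is the binary entropy function.
h₂(0.074) = −0.074·log₂0.074 − 0.926·log₂0.926 = 0.3807.
C = 1 − 0.3807 = 0.6193 bits per channel use.

0.6193 bits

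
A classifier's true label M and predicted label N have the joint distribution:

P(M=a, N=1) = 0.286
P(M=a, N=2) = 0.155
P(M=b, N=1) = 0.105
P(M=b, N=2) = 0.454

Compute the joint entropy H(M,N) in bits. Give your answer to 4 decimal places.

H(M,N) = −Σ p(x,y)·log₂ p(x,y) over all 4 cells.
  cell (a,1): −0.286·log₂0.286 = 0.51649
  cell (a,2): −0.155·log₂0.155 = 0.41690
  cell (b,1): −0.105·log₂0.105 = 0.34141
  cell (b,2): −0.454·log₂0.454 = 0.51721
Sum = 1.7920 bits.

1.7920 bits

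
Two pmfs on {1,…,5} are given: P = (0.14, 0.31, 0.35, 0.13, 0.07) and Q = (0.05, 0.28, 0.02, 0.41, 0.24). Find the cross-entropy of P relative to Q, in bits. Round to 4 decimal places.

H(P,Q) = −Σ p·log₂ q.
  −0.14·log₂(0.05) = 0.60507
  −0.31·log₂(0.28) = 0.56932
  −0.35·log₂(0.02) = 1.97535
  −0.13·log₂(0.41) = 0.16722
  −0.07·log₂(0.24) = 0.14412
H(P,Q) = 3.4611 bits.

3.4611 bits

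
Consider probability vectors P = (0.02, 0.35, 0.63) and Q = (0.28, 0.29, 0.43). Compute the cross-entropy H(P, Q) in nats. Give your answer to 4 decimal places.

0.9904 nats

H(P,Q) = −Σ p·ln q.
  −0.02·ln(0.28) = 0.02546
  −0.35·ln(0.29) = 0.43326
  −0.63·ln(0.43) = 0.53170
H(P,Q) = 0.9904 nats.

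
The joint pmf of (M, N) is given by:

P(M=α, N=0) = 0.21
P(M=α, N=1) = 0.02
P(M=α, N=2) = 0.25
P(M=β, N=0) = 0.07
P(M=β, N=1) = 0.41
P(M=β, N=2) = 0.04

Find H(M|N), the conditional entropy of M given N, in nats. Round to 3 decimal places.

Marginals: p(M) = (0.4800, 0.5200), p(N) = (0.2800, 0.4300, 0.2900).
H(M|N) = Σ p(N) · H(M|N=·).
  N=0: p=0.2800, H(M|N=0) = 0.5623
  N=1: p=0.4300, H(M|N=1) = 0.1881
  N=2: p=0.2900, H(M|N=2) = 0.4012
Weighted sum = 0.355 nats.

0.355 nats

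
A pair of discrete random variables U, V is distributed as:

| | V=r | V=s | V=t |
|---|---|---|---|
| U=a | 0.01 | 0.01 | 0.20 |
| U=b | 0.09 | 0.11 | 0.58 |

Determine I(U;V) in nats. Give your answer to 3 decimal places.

Marginals: p(U) = (0.2200, 0.7800), p(V) = (0.1000, 0.1200, 0.7800).
I(U;V) = Σ p(x,y)·ln[p(x,y)/(p(x)p(y))].
  (a,r): 0.01·ln(0.4545) = -0.0079
  (a,s): 0.01·ln(0.3788) = -0.0097
  (a,t): 0.20·ln(1.1655) = 0.0306
  (b,r): 0.09·ln(1.1538) = 0.0129
  (b,s): 0.11·ln(1.1752) = 0.0178
  (b,t): 0.58·ln(0.9533) = -0.0277
Sum = 0.016 nats.

0.016 nats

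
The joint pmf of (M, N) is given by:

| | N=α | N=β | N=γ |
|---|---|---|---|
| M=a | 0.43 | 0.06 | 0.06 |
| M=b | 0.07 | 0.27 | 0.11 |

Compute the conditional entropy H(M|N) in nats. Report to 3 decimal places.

0.469 nats

Chain rule: H(M|N) = H(M,N) − H(N).
Marginals: p(M) = (0.5500, 0.4500), p(N) = (0.5000, 0.3300, 0.1700).
H(M,N) = 1.4830 nats; H(N) = 1.0137 nats.
H(M|N) = 1.4830 − 1.0137 = 0.469 nats.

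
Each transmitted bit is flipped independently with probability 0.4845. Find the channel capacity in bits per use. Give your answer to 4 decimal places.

0.0007 bits

Binary symmetric channel: C = 1 − h₂(ε) where h₂ is the binary entropy function.
h₂(0.4845) = −0.4845·log₂0.4845 − 0.5155·log₂0.5155 = 0.9993.
C = 1 − 0.9993 = 0.0007 bits per channel use.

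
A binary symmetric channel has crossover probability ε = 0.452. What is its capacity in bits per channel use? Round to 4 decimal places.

0.0067 bits

Binary symmetric channel: C = 1 − h₂(ε) where h₂ is the binary entropy function.
h₂(0.452) = −0.452·log₂0.452 − 0.548·log₂0.548 = 0.9933.
C = 1 − 0.9933 = 0.0067 bits per channel use.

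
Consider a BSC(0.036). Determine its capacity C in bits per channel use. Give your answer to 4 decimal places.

Binary symmetric channel: C = 1 − h₂(ε) where h₂ is the binary entropy function.
h₂(0.036) = −0.036·log₂0.036 − 0.964·log₂0.964 = 0.2236.
C = 1 − 0.2236 = 0.7764 bits per channel use.

0.7764 bits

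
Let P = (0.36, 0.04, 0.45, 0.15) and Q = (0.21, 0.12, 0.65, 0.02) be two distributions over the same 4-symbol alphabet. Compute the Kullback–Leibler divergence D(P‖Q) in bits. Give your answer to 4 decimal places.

D(P‖Q) = Σ p·log₂(p/q).
  0.36·log₂(0.36/0.21) = 0.27994
  0.04·log₂(0.04/0.12) = -0.06340
  0.45·log₂(0.45/0.65) = -0.23873
  0.15·log₂(0.15/0.02) = 0.43603
D(P‖Q) = 0.4138 bits.

0.4138 bits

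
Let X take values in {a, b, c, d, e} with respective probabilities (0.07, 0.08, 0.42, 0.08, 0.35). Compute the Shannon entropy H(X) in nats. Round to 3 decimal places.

H(X) = −Σ p·ln p.
  −(0.07)·ln(0.07) = 0.1861
  −(0.08)·ln(0.08) = 0.2021
  −(0.42)·ln(0.42) = 0.3644
  −(0.08)·ln(0.08) = 0.2021
  −(0.35)·ln(0.35) = 0.3674
Sum: 0.1861 + 0.2021 + 0.3644 + 0.2021 + 0.3674 = 1.322 nats.

1.322 nats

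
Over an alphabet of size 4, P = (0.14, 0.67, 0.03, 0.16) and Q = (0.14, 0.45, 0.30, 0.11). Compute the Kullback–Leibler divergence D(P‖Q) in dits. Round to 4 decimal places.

0.1119 dits

D(P‖Q) = Σ p·log₁₀(p/q).
  0.14·log₁₀(0.14/0.14) = 0.00000
  0.67·log₁₀(0.67/0.45) = 0.11582
  0.03·log₁₀(0.03/0.30) = -0.03000
  0.16·log₁₀(0.16/0.11) = 0.02604
D(P‖Q) = 0.1119 dits.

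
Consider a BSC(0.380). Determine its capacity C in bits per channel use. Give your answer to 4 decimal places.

Binary symmetric channel: C = 1 − h₂(ε) where h₂ is the binary entropy function.
h₂(0.380) = −0.380·log₂0.380 − 0.620·log₂0.620 = 0.9580.
C = 1 − 0.9580 = 0.0420 bits per channel use.

0.0420 bits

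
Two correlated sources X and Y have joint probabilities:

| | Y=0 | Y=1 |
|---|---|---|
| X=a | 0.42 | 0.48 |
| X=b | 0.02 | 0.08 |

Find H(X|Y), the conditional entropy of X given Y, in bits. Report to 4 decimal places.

Chain rule: H(X|Y) = H(X,Y) − H(Y).
Marginals: p(X) = (0.9000, 0.1000), p(Y) = (0.4400, 0.5600).
H(X,Y) = 1.4383 bits; H(Y) = 0.9896 bits.
H(X|Y) = 1.4383 − 0.9896 = 0.4487 bits.

0.4487 bits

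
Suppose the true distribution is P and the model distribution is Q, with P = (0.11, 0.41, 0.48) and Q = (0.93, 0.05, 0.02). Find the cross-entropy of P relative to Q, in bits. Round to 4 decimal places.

4.4926 bits

H(P,Q) = −Σ p·log₂ q.
  −0.11·log₂(0.93) = 0.01152
  −0.41·log₂(0.05) = 1.77199
  −0.48·log₂(0.02) = 2.70905
H(P,Q) = 4.4926 bits.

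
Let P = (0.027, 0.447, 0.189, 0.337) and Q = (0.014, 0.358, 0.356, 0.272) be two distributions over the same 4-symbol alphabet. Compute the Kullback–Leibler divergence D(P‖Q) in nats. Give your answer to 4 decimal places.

0.0695 nats

D(P‖Q) = Σ p·ln(p/q).
  0.027·ln(0.027/0.014) = 0.01773
  0.447·ln(0.447/0.358) = 0.09925
  0.189·ln(0.189/0.356) = -0.11967
  0.337·ln(0.337/0.272) = 0.07221
D(P‖Q) = 0.0695 nats.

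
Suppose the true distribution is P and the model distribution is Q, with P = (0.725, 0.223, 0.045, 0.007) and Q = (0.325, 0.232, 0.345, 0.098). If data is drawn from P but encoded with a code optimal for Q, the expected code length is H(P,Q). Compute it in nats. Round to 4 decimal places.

1.2048 nats

H(P,Q) = −Σ p·ln q.
  −0.725·ln(0.325) = 0.81485
  −0.223·ln(0.232) = 0.32581
  −0.045·ln(0.345) = 0.04789
  −0.007·ln(0.098) = 0.01626
H(P,Q) = 1.2048 nats.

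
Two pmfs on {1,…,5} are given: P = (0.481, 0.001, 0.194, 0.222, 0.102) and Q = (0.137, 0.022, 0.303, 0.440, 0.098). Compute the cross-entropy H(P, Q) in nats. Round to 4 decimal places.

H(P,Q) = −Σ p·ln q.
  −0.481·ln(0.137) = 0.95612
  −0.001·ln(0.022) = 0.00382
  −0.194·ln(0.303) = 0.23164
  −0.222·ln(0.440) = 0.18226
  −0.102·ln(0.098) = 0.23692
H(P,Q) = 1.6108 nats.

1.6108 nats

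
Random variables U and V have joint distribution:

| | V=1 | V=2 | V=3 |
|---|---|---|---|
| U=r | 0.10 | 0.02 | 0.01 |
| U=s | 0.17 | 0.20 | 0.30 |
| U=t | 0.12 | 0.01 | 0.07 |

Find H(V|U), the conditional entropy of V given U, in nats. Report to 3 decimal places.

0.970 nats

Chain rule: H(V|U) = H(U,V) − H(U).
Marginals: p(U) = (0.1300, 0.6700, 0.2000), p(V) = (0.3900, 0.2300, 0.3800).
H(U,V) = 1.8255 nats; H(U) = 0.8554 nats.
H(V|U) = 1.8255 − 0.8554 = 0.970 nats.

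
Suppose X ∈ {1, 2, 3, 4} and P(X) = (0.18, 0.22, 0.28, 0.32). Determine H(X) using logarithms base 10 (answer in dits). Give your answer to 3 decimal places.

H(X) = −Σ p·log₁₀ p.
  −(0.18)·log₁₀(0.18) = 0.1341
  −(0.22)·log₁₀(0.22) = 0.1447
  −(0.28)·log₁₀(0.28) = 0.1548
  −(0.32)·log₁₀(0.32) = 0.1584
Sum: 0.1341 + 0.1447 + 0.1548 + 0.1584 = 0.592 dits.

0.592 dits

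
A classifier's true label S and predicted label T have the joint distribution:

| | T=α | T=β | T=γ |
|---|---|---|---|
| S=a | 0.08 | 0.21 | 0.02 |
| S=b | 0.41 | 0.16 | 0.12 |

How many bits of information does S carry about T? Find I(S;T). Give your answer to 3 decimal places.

Marginals: p(S) = (0.3100, 0.6900), p(T) = (0.4900, 0.3700, 0.1400).
I(S;T) = Σ p(x,y)·log₂[p(x,y)/(p(x)p(y))].
  (a,α): 0.08·log₂(0.5267) = -0.0740
  (a,β): 0.21·log₂(1.8309) = 0.1832
  (a,γ): 0.02·log₂(0.4608) = -0.0224
  (b,α): 0.41·log₂(1.2127) = 0.1141
  (b,β): 0.16·log₂(0.6267) = -0.1079
  (b,γ): 0.12·log₂(1.2422) = 0.0376
Sum = 0.131 bits.

0.131 bits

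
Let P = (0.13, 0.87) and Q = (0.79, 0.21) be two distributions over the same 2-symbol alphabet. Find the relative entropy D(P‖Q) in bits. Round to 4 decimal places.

1.4456 bits

D(P‖Q) = Σ p·log₂(p/q).
  0.13·log₂(0.13/0.79) = -0.33843
  0.87·log₂(0.87/0.21) = 1.78404
D(P‖Q) = 1.4456 bits.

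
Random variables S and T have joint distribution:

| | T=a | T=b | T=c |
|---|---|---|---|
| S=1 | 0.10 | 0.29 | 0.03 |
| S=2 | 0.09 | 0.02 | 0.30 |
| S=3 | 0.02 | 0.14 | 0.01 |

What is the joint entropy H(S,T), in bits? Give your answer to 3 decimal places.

H(S,T) = −Σ p(x,y)·log₂ p(x,y) over all 9 cells.
  cell (1,a): −0.10·log₂0.10 = 0.3322
  cell (1,b): −0.29·log₂0.29 = 0.5179
  cell (1,c): −0.03·log₂0.03 = 0.1518
  cell (2,a): −0.09·log₂0.09 = 0.3127
  cell (2,b): −0.02·log₂0.02 = 0.1129
  cell (2,c): −0.30·log₂0.30 = 0.5211
  cell (3,a): −0.02·log₂0.02 = 0.1129
  cell (3,b): −0.14·log₂0.14 = 0.3971
  cell (3,c): −0.01·log₂0.01 = 0.0664
Sum = 2.525 bits.

2.525 bits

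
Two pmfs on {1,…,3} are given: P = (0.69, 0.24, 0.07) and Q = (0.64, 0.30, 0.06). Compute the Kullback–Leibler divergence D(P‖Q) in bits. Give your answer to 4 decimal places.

0.0132 bits

D(P‖Q) = Σ p·log₂(p/q).
  0.69·log₂(0.69/0.64) = 0.07488
  0.24·log₂(0.24/0.30) = -0.07726
  0.07·log₂(0.07/0.06) = 0.01557
D(P‖Q) = 0.0132 bits.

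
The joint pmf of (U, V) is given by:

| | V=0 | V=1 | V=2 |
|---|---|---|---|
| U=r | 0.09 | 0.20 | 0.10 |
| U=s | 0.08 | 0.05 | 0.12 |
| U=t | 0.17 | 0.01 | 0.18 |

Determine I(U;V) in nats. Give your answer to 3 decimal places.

Marginals: p(U) = (0.3900, 0.2500, 0.3600), p(V) = (0.3400, 0.2600, 0.4000).
I(U;V) = H(U) + H(V) − H(U,V).
H(U) = 1.0816, H(V) = 1.0836, H(U,V) = 2.0311.
I(U;V) = 1.0816 + 1.0836 − 2.0311 = 0.134 nats.

0.134 nats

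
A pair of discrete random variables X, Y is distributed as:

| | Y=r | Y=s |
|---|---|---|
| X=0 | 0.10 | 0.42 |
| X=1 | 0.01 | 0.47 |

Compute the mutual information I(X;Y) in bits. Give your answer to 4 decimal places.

0.0625 bits

Marginals: p(X) = (0.5200, 0.4800), p(Y) = (0.1100, 0.8900).
I(X;Y) = Σ p(x,y)·log₂[p(x,y)/(p(x)p(y))].
  (0,r): 0.10·log₂(1.7483) = 0.08059
  (0,s): 0.42·log₂(0.9075) = -0.05880
  (1,r): 0.01·log₂(0.1894) = -0.02401
  (1,s): 0.47·log₂(1.1002) = 0.06474
Sum = 0.0625 bits.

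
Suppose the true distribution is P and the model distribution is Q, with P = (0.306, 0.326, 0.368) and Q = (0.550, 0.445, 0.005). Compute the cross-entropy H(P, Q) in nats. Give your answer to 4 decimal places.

2.3967 nats

H(P,Q) = −Σ p·ln q.
  −0.306·ln(0.550) = 0.18294
  −0.326·ln(0.445) = 0.26396
  −0.368·ln(0.005) = 1.94978
H(P,Q) = 2.3967 nats.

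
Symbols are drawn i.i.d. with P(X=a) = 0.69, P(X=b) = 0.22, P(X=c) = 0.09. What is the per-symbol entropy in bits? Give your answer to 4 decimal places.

1.1626 bits

H(X) = −Σ p·log₂ p.
  −(0.69)·log₂(0.69) = 0.36938
  −(0.22)·log₂(0.22) = 0.48057
  −(0.09)·log₂(0.09) = 0.31265
Sum: 0.36938 + 0.48057 + 0.31265 = 1.1626 bits.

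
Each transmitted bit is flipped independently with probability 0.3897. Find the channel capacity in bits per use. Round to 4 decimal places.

0.0354 bits

Binary symmetric channel: C = 1 − h₂(ε) where h₂ is the binary entropy function.
h₂(0.3897) = −0.3897·log₂0.3897 − 0.6103·log₂0.6103 = 0.9646.
C = 1 − 0.9646 = 0.0354 bits per channel use.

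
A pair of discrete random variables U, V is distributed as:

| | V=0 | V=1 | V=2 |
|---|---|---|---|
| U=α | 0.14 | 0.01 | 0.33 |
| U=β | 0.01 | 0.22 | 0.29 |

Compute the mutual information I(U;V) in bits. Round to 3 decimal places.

Marginals: p(U) = (0.4800, 0.5200), p(V) = (0.1500, 0.2300, 0.6200).
I(U;V) = H(U) + H(V) − H(U,V).
H(U) = 0.9988, H(V) = 1.3258, H(U,V) = 2.0563.
I(U;V) = 0.9988 + 1.3258 − 2.0563 = 0.268 bits.

0.268 bits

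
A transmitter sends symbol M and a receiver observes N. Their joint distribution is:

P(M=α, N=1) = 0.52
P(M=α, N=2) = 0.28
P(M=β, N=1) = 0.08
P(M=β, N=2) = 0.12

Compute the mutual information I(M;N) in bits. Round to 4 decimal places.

Marginals: p(M) = (0.8000, 0.2000), p(N) = (0.6000, 0.4000).
I(M;N) = H(M) + H(N) − H(M,N).
H(M) = 0.7219, H(N) = 0.9710, H(M,N) = 1.6634.
I(M;N) = 0.7219 + 0.9710 − 1.6634 = 0.0295 bits.

0.0295 bits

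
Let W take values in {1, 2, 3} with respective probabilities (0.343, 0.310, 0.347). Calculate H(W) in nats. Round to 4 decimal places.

1.0974 nats

H(W) = −Σ p·ln p.
  −(0.343)·ln(0.343) = 0.36702
  −(0.310)·ln(0.310) = 0.36307
  −(0.347)·ln(0.347) = 0.36728
Sum: 0.36702 + 0.36307 + 0.36728 = 1.0974 nats.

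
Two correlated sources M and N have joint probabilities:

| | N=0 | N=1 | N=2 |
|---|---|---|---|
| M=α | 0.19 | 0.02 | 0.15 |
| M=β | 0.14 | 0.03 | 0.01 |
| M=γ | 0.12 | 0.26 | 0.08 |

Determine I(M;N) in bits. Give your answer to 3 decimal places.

Marginals: p(M) = (0.3600, 0.1800, 0.4600), p(N) = (0.4500, 0.3100, 0.2400).
I(M;N) = H(M) + H(N) − H(M,N).
H(M) = 1.4913, H(N) = 1.5363, H(M,N) = 2.7578.
I(M;N) = 1.4913 + 1.5363 − 2.7578 = 0.270 bits.

0.270 bits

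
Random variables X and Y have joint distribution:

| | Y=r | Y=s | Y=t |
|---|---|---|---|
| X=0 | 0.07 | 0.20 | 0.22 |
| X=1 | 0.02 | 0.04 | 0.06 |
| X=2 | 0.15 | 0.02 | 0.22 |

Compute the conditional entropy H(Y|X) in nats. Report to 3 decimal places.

0.942 nats

Marginals: p(X) = (0.4900, 0.1200, 0.3900), p(Y) = (0.2400, 0.2600, 0.5000).
H(Y|X) = Σ p(X) · H(Y|X=·).
  X=0: p=0.4900, H(Y|X=0) = 1.0033
  X=1: p=0.1200, H(Y|X=1) = 1.0114
  X=2: p=0.3900, H(Y|X=2) = 0.8428
Weighted sum = 0.942 nats.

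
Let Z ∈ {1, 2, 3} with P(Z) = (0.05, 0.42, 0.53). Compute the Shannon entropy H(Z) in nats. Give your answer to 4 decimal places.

H(Z) = −Σ p·ln p.
  −(0.05)·ln(0.05) = 0.14979
  −(0.42)·ln(0.42) = 0.36435
  −(0.53)·ln(0.53) = 0.33649
Sum: 0.14979 + 0.36435 + 0.33649 = 0.8506 nats.

0.8506 nats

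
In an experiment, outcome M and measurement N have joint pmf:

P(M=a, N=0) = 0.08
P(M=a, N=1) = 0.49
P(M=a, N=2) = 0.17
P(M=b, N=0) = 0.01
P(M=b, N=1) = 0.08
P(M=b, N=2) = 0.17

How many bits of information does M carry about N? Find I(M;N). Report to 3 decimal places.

Marginals: p(M) = (0.7400, 0.2600), p(N) = (0.0900, 0.5700, 0.3400).
I(M;N) = Σ p(x,y)·log₂[p(x,y)/(p(x)p(y))].
  (a,0): 0.08·log₂(1.2012) = 0.0212
  (a,1): 0.49·log₂(1.1617) = 0.1059
  (a,2): 0.17·log₂(0.6757) = -0.0962
  (b,0): 0.01·log₂(0.4274) = -0.0123
  (b,1): 0.08·log₂(0.5398) = -0.0712
  (b,2): 0.17·log₂(1.9231) = 0.1604
Sum = 0.108 bits.

0.108 bits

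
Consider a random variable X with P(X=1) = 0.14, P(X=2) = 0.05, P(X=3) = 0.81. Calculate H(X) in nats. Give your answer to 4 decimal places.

H(X) = −Σ p·ln p.
  −(0.14)·ln(0.14) = 0.27526
  −(0.05)·ln(0.05) = 0.14979
  −(0.81)·ln(0.81) = 0.17068
Sum: 0.27526 + 0.14979 + 0.17068 = 0.5957 nats.

0.5957 nats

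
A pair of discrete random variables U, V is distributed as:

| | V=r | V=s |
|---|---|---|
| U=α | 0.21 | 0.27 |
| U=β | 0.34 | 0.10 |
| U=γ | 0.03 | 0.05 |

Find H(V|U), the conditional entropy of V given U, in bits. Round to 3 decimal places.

0.891 bits

Marginals: p(U) = (0.4800, 0.4400, 0.0800), p(V) = (0.5800, 0.4200).
H(V|U) = Σ p(U) · H(V|U=·).
  U=α: p=0.4800, H(V|U=α) = 0.9887
  U=β: p=0.4400, H(V|U=β) = 0.7732
  U=γ: p=0.0800, H(V|U=γ) = 0.9544
Weighted sum = 0.891 bits.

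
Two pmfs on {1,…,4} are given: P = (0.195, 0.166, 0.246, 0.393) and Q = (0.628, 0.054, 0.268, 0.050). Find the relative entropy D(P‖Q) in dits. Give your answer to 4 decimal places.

D(P‖Q) = Σ p·log₁₀(p/q).
  0.195·log₁₀(0.195/0.628) = -0.09905
  0.166·log₁₀(0.166/0.054) = 0.08096
  0.246·log₁₀(0.246/0.268) = -0.00915
  0.393·log₁₀(0.393/0.050) = 0.35190
D(P‖Q) = 0.3247 dits.

0.3247 dits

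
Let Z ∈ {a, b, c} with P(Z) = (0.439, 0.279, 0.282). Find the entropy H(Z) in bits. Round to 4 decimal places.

H(Z) = −Σ p·log₂ p.
  −(0.439)·log₂(0.439) = 0.52140
  −(0.279)·log₂(0.279) = 0.51382
  −(0.282)·log₂(0.282) = 0.51500
Sum: 0.52140 + 0.51382 + 0.51500 = 1.5502 bits.

1.5502 bits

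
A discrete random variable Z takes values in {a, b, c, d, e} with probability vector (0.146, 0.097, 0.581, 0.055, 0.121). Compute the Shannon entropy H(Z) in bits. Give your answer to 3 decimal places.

1.786 bits

H(Z) = −Σ p·log₂ p.
  −(0.146)·log₂(0.146) = 0.4053
  −(0.097)·log₂(0.097) = 0.3265
  −(0.581)·log₂(0.581) = 0.4551
  −(0.055)·log₂(0.055) = 0.2301
  −(0.121)·log₂(0.121) = 0.3687
Sum: 0.4053 + 0.3265 + 0.4551 + 0.2301 + 0.3687 = 1.786 bits.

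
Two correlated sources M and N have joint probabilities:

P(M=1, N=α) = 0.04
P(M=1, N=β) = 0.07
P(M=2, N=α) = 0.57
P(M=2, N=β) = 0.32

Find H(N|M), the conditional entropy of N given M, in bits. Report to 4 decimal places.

Marginals: p(M) = (0.1100, 0.8900), p(N) = (0.6100, 0.3900).
H(N|M) = Σ p(M) · H(N|M=·).
  M=1: p=0.1100, H(N|M=1) = 0.9457
  M=2: p=0.8900, H(N|M=2) = 0.9423
Weighted sum = 0.9427 bits.

0.9427 bits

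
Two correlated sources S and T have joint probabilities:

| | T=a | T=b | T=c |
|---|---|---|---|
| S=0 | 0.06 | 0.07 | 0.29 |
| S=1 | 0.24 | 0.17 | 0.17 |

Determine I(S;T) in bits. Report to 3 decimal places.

Marginals: p(S) = (0.4200, 0.5800), p(T) = (0.3000, 0.2400, 0.4600).
I(S;T) = H(S) + H(T) − H(S,T).
H(S) = 0.9815, H(T) = 1.5306, H(S,T) = 2.3933.
I(S;T) = 0.9815 + 1.5306 − 2.3933 = 0.119 bits.

0.119 bits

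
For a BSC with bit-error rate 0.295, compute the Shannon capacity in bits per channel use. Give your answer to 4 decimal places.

0.1249 bits

Binary symmetric channel: C = 1 − h₂(ε) where h₂ is the binary entropy function.
h₂(0.295) = −0.295·log₂0.295 − 0.705·log₂0.705 = 0.8751.
C = 1 − 0.8751 = 0.1249 bits per channel use.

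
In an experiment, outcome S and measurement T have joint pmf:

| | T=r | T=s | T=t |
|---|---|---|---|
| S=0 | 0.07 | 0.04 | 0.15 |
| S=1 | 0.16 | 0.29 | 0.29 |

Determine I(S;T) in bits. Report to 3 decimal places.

0.040 bits

Marginals: p(S) = (0.2600, 0.7400), p(T) = (0.2300, 0.3300, 0.4400).
I(S;T) = H(S) + H(T) − H(S,T).
H(S) = 0.8267, H(T) = 1.5366, H(S,T) = 2.3237.
I(S;T) = 0.8267 + 1.5366 − 2.3237 = 0.040 bits.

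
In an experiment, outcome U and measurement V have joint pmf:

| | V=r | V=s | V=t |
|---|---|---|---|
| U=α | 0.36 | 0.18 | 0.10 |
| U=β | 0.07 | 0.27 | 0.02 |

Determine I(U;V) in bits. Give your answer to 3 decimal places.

0.152 bits

Marginals: p(U) = (0.6400, 0.3600), p(V) = (0.4300, 0.4500, 0.1200).
I(U;V) = H(U) + H(V) − H(U,V).
H(U) = 0.9427, H(V) = 1.4090, H(U,V) = 2.1996.
I(U;V) = 0.9427 + 1.4090 − 2.1996 = 0.152 bits.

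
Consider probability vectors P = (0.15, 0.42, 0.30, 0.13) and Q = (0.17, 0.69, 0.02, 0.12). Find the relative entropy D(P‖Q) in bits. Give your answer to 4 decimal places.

0.8592 bits

D(P‖Q) = Σ p·log₂(p/q).
  0.15·log₂(0.15/0.17) = -0.02709
  0.42·log₂(0.42/0.69) = -0.30081
  0.30·log₂(0.30/0.02) = 1.17207
  0.13·log₂(0.13/0.12) = 0.01501
D(P‖Q) = 0.8592 bits.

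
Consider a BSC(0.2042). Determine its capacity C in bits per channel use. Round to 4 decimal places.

0.2698 bits

Binary symmetric channel: C = 1 − h₂(ε) where h₂ is the binary entropy function.
h₂(0.2042) = −0.2042·log₂0.2042 − 0.7958·log₂0.7958 = 0.7302.
C = 1 − 0.7302 = 0.2698 bits per channel use.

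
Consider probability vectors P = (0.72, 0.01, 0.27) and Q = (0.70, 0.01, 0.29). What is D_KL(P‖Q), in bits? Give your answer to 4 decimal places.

0.0014 bits

D(P‖Q) = Σ p·log₂(p/q).
  0.72·log₂(0.72/0.70) = 0.02926
  0.01·log₂(0.01/0.01) = 0.00000
  0.27·log₂(0.27/0.29) = -0.02784
D(P‖Q) = 0.0014 bits.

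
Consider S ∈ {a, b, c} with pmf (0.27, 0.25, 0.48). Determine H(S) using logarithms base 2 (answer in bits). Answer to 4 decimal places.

1.5183 bits

H(S) = −Σ p·log₂ p.
  −(0.27)·log₂(0.27) = 0.51002
  −(0.25)·log₂(0.25) = 0.50000
  −(0.48)·log₂(0.48) = 0.50827
Sum: 0.51002 + 0.50000 + 0.50827 = 1.5183 bits.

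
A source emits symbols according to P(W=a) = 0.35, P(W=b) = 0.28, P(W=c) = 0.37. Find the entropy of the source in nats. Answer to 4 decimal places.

H(W) = −Σ p·ln p.
  −(0.35)·ln(0.35) = 0.36744
  −(0.28)·ln(0.28) = 0.35643
  −(0.37)·ln(0.37) = 0.36787
Sum: 0.36744 + 0.35643 + 0.36787 = 1.0917 nats.

1.0917 nats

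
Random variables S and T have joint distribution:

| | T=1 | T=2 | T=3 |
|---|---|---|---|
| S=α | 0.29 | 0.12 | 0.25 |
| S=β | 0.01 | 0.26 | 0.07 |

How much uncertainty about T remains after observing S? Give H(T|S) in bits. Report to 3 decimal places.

1.300 bits

Chain rule: H(T|S) = H(S,T) − H(S).
Marginals: p(S) = (0.6600, 0.3400), p(T) = (0.3000, 0.3800, 0.3200).
H(S,T) = 2.2253 bits; H(S) = 0.9248 bits.
H(T|S) = 2.2253 − 0.9248 = 1.300 bits.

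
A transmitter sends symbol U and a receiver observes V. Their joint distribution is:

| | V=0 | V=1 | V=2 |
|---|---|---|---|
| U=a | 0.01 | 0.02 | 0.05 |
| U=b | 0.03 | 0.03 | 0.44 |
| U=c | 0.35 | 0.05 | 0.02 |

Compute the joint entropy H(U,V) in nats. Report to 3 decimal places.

H(U,V) = −Σ p(x,y)·ln p(x,y) over all 9 cells.
  cell (a,0): −0.01·ln0.01 = 0.0461
  cell (a,1): −0.02·ln0.02 = 0.0782
  cell (a,2): −0.05·ln0.05 = 0.1498
  cell (b,0): −0.03·ln0.03 = 0.1052
  cell (b,1): −0.03·ln0.03 = 0.1052
  cell (b,2): −0.44·ln0.44 = 0.3612
  cell (c,0): −0.35·ln0.35 = 0.3674
  cell (c,1): −0.05·ln0.05 = 0.1498
  cell (c,2): −0.02·ln0.02 = 0.0782
Sum = 1.441 nats.

1.441 nats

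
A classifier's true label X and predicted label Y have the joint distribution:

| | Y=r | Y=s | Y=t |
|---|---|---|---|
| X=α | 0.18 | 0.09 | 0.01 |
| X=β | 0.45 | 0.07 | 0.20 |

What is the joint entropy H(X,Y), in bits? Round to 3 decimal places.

2.076 bits

H(X,Y) = −Σ p(x,y)·log₂ p(x,y) over all 6 cells.
  cell (α,r): −0.18·log₂0.18 = 0.4453
  cell (α,s): −0.09·log₂0.09 = 0.3127
  cell (α,t): −0.01·log₂0.01 = 0.0664
  cell (β,r): −0.45·log₂0.45 = 0.5184
  cell (β,s): −0.07·log₂0.07 = 0.2686
  cell (β,t): −0.20·log₂0.20 = 0.4644
Sum = 2.076 bits.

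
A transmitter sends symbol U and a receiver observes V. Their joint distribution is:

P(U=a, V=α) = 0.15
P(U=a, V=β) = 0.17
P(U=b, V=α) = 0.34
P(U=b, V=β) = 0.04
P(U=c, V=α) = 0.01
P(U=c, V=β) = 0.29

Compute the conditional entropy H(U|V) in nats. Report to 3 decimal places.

Marginals: p(U) = (0.3200, 0.3800, 0.3000), p(V) = (0.5000, 0.5000).
H(U|V) = Σ p(V) · H(U|V=·).
  V=α: p=0.5000, H(U|V=α) = 0.7017
  V=β: p=0.5000, H(U|V=β) = 0.8848
Weighted sum = 0.793 nats.

0.793 nats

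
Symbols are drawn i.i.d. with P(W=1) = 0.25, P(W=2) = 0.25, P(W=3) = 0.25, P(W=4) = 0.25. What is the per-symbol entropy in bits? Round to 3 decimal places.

H(W) = −Σ p·log₂ p.
  −(0.25)·log₂(0.25) = 0.5000
  −(0.25)·log₂(0.25) = 0.5000
  −(0.25)·log₂(0.25) = 0.5000
  −(0.25)·log₂(0.25) = 0.5000
Sum: 0.5000 + 0.5000 + 0.5000 + 0.5000 = 2.000 bits.

2.000 bits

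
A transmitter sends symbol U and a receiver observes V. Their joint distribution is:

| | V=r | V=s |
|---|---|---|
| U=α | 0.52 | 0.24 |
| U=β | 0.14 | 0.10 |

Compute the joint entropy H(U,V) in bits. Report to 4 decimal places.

H(U,V) = −Σ p(x,y)·log₂ p(x,y) over all 4 cells.
  cell (α,r): −0.52·log₂0.52 = 0.49058
  cell (α,s): −0.24·log₂0.24 = 0.49413
  cell (β,r): −0.14·log₂0.14 = 0.39711
  cell (β,s): −0.10·log₂0.10 = 0.33219
Sum = 1.7140 bits.

1.7140 bits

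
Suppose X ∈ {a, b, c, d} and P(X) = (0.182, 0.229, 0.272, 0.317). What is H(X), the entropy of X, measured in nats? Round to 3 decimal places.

1.366 nats

H(X) = −Σ p·ln p.
  −(0.182)·ln(0.182) = 0.3101
  −(0.229)·ln(0.229) = 0.3376
  −(0.272)·ln(0.272) = 0.3541
  −(0.317)·ln(0.317) = 0.3642
Sum: 0.3101 + 0.3376 + 0.3541 + 0.3642 = 1.366 nats.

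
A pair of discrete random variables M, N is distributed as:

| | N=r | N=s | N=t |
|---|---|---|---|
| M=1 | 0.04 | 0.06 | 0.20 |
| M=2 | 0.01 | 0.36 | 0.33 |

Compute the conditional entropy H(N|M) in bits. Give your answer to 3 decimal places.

1.137 bits

Marginals: p(M) = (0.3000, 0.7000), p(N) = (0.0500, 0.4200, 0.5300).
H(N|M) = Σ p(M) · H(N|M=·).
  M=1: p=0.3000, H(N|M=1) = 1.2419
  M=2: p=0.7000, H(N|M=2) = 1.0924
Weighted sum = 1.137 bits.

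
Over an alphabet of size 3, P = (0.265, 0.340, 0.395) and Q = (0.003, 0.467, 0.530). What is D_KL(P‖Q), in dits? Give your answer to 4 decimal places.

0.4184 dits

D(P‖Q) = Σ p·log₁₀(p/q).
  0.265·log₁₀(0.265/0.003) = 0.51572
  0.340·log₁₀(0.340/0.467) = -0.04686
  0.395·log₁₀(0.395/0.530) = -0.05043
D(P‖Q) = 0.4184 dits.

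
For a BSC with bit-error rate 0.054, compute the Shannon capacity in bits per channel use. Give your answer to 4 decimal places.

Binary symmetric channel: C = 1 − h₂(ε) where h₂ is the binary entropy function.
h₂(0.054) = −0.054·log₂0.054 − 0.946·log₂0.946 = 0.3032.
C = 1 − 0.3032 = 0.6968 bits per channel use.

0.6968 bits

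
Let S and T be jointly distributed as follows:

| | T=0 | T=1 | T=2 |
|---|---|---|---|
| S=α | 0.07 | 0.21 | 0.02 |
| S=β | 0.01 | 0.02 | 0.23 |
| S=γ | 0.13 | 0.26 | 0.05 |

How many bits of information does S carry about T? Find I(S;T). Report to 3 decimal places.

0.420 bits

Marginals: p(S) = (0.3000, 0.2600, 0.4400), p(T) = (0.2100, 0.4900, 0.3000).
I(S;T) = H(S) + H(T) − H(S,T).
H(S) = 1.5475, H(T) = 1.4982, H(S,T) = 2.6253.
I(S;T) = 1.5475 + 1.4982 − 2.6253 = 0.420 bits.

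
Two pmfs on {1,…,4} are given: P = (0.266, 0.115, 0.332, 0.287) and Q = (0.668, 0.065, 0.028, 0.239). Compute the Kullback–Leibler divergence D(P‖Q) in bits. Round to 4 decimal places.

1.0015 bits

D(P‖Q) = Σ p·log₂(p/q).
  0.266·log₂(0.266/0.668) = -0.35336
  0.115·log₂(0.115/0.065) = 0.09466
  0.332·log₂(0.332/0.028) = 1.18447
  0.287·log₂(0.287/0.239) = 0.07578
D(P‖Q) = 1.0015 bits.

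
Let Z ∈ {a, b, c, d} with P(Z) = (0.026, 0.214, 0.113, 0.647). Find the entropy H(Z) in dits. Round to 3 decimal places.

H(Z) = −Σ p·log₁₀ p.
  −(0.026)·log₁₀(0.026) = 0.0412
  −(0.214)·log₁₀(0.214) = 0.1433
  −(0.113)·log₁₀(0.113) = 0.1070
  −(0.647)·log₁₀(0.647) = 0.1223
Sum: 0.0412 + 0.1433 + 0.1070 + 0.1223 = 0.414 dits.

0.414 dits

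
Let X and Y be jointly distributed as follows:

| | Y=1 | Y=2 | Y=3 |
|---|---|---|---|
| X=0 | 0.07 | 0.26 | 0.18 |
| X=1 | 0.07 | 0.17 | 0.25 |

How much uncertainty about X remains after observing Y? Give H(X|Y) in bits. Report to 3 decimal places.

Marginals: p(X) = (0.5100, 0.4900), p(Y) = (0.1400, 0.4300, 0.4300).
H(X|Y) = Σ p(Y) · H(X|Y=·).
  Y=1: p=0.1400, H(X|Y=1) = 1.0000
  Y=2: p=0.4300, H(X|Y=2) = 0.9682
  Y=3: p=0.4300, H(X|Y=3) = 0.9808
Weighted sum = 0.978 bits.

0.978 bits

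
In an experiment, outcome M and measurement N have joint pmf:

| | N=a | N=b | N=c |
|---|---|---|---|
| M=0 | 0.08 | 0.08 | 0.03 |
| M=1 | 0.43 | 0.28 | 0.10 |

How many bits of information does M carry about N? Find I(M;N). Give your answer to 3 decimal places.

0.005 bits

Marginals: p(M) = (0.1900, 0.8100), p(N) = (0.5100, 0.3600, 0.1300).
I(M;N) = H(M) + H(N) − H(M,N).
H(M) = 0.7015, H(N) = 1.4087, H(M,N) = 2.1048.
I(M;N) = 0.7015 + 1.4087 − 2.1048 = 0.005 bits.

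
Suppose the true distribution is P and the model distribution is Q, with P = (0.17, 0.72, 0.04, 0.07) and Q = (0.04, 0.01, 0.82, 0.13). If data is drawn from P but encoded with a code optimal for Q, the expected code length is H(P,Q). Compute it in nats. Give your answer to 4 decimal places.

4.0137 nats

H(P,Q) = −Σ p·ln q.
  −0.17·ln(0.04) = 0.54721
  −0.72·ln(0.01) = 3.31572
  −0.04·ln(0.82) = 0.00794
  −0.07·ln(0.13) = 0.14282
H(P,Q) = 4.0137 nats.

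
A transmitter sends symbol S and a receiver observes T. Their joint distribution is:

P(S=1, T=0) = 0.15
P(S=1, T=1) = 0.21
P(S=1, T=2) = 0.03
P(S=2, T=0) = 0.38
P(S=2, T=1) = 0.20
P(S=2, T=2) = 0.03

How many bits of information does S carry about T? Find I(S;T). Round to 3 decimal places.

0.039 bits

Marginals: p(S) = (0.3900, 0.6100), p(T) = (0.5300, 0.4100, 0.0600).
I(S;T) = H(S) + H(T) − H(S,T).
H(S) = 0.9648, H(T) = 1.2564, H(S,T) = 2.1817.
I(S;T) = 0.9648 + 1.2564 − 2.1817 = 0.039 bits.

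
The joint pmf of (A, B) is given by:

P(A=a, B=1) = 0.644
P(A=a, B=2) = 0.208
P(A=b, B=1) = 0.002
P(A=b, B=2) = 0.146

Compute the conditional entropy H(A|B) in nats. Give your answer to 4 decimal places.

0.2535 nats

Chain rule: H(A|B) = H(A,B) − H(B).
Marginals: p(A) = (0.8520, 0.1480), p(B) = (0.6460, 0.3540).
H(A,B) = 0.9034 nats; H(B) = 0.6499 nats.
H(A|B) = 0.9034 − 0.6499 = 0.2535 nats.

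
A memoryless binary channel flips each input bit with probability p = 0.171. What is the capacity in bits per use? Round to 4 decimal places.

0.3400 bits

Binary symmetric channel: C = 1 − h₂(ε) where h₂ is the binary entropy function.
h₂(0.171) = −0.171·log₂0.171 − 0.829·log₂0.829 = 0.6600.
C = 1 − 0.6600 = 0.3400 bits per channel use.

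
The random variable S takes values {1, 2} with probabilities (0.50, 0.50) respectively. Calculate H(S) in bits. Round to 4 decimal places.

1.0000 bits

H(S) = −Σ p·log₂ p.
  −(0.50)·log₂(0.50) = 0.50000
  −(0.50)·log₂(0.50) = 0.50000
Sum: 0.50000 + 0.50000 = 1.0000 bits.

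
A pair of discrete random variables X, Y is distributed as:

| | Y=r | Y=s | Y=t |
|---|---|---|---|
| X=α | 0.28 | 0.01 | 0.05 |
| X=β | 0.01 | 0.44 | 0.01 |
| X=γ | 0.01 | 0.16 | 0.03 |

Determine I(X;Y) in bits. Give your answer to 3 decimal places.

0.686 bits

Marginals: p(X) = (0.3400, 0.4600, 0.2000), p(Y) = (0.3000, 0.6100, 0.0900).
I(X;Y) = Σ p(x,y)·log₂[p(x,y)/(p(x)p(y))].
  (α,r): 0.28·log₂(2.7451) = 0.4079
  (α,s): 0.01·log₂(0.0482) = -0.0437
  (α,t): 0.05·log₂(1.6340) = 0.0354
  (β,r): 0.01·log₂(0.0725) = -0.0379
  (β,s): 0.44·log₂(1.5681) = 0.2856
  (β,t): 0.01·log₂(0.2415) = -0.0205
  (γ,r): 0.01·log₂(0.1667) = -0.0258
  (γ,s): 0.16·log₂(1.3115) = 0.0626
  (γ,t): 0.03·log₂(1.6667) = 0.0221
Sum = 0.686 bits.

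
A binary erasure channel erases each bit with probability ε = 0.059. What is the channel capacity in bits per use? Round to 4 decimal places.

0.9410 bits

Binary erasure channel: capacity C = 1 − ε.
C = 1 − 0.059 = 0.9410 bits per channel use.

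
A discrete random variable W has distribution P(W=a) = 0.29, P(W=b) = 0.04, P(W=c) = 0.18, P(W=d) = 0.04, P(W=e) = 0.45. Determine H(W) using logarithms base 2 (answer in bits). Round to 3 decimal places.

1.853 bits

H(W) = −Σ p·log₂ p.
  −(0.29)·log₂(0.29) = 0.5179
  −(0.04)·log₂(0.04) = 0.1858
  −(0.18)·log₂(0.18) = 0.4453
  −(0.04)·log₂(0.04) = 0.1858
  −(0.45)·log₂(0.45) = 0.5184
Sum: 0.5179 + 0.1858 + 0.4453 + 0.1858 + 0.5184 = 1.853 bits.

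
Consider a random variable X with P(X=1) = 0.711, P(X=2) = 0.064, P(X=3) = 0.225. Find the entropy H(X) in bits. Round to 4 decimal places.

1.0879 bits

H(X) = −Σ p·log₂ p.
  −(0.711)·log₂(0.711) = 0.34987
  −(0.064)·log₂(0.064) = 0.25381
  −(0.225)·log₂(0.225) = 0.48420
Sum: 0.34987 + 0.25381 + 0.48420 = 1.0879 bits.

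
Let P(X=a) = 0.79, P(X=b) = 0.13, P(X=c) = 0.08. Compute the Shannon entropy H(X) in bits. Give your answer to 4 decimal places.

H(X) = −Σ p·log₂ p.
  −(0.79)·log₂(0.79) = 0.26866
  −(0.13)·log₂(0.13) = 0.38264
  −(0.08)·log₂(0.08) = 0.29151
Sum: 0.26866 + 0.38264 + 0.29151 = 0.9428 bits.

0.9428 bits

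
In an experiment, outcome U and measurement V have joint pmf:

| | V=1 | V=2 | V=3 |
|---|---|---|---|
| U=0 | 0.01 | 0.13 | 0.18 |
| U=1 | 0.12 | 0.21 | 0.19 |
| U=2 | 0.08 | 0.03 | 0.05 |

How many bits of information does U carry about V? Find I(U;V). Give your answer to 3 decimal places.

Marginals: p(U) = (0.3200, 0.5200, 0.1600), p(V) = (0.2100, 0.3700, 0.4200).
I(U;V) = Σ p(x,y)·log₂[p(x,y)/(p(x)p(y))].
  (0,1): 0.01·log₂(0.1488) = -0.0275
  (0,2): 0.13·log₂(1.0980) = 0.0175
  (0,3): 0.18·log₂(1.3393) = 0.0759
  (1,1): 0.12·log₂(1.0989) = 0.0163
  (1,2): 0.21·log₂(1.0915) = 0.0265
  (1,3): 0.19·log₂(0.8700) = -0.0382
  (2,1): 0.08·log₂(2.3810) = 0.1001
  (2,2): 0.03·log₂(0.5068) = -0.0294
  (2,3): 0.05·log₂(0.7440) = -0.0213
Sum = 0.120 bits.

0.120 bits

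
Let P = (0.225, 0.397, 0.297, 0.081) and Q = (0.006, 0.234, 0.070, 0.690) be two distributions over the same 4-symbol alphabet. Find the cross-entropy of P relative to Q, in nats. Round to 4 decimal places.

2.5476 nats

H(P,Q) = −Σ p·ln q.
  −0.225·ln(0.006) = 1.15110
  −0.397·ln(0.234) = 0.57662
  −0.297·ln(0.070) = 0.78980
  −0.081·ln(0.690) = 0.03006
H(P,Q) = 2.5476 nats.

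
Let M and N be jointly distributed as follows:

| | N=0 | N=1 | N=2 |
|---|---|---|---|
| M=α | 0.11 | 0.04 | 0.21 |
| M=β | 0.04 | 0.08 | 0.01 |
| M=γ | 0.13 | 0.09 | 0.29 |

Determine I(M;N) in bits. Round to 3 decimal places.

Marginals: p(M) = (0.3600, 0.1300, 0.5100), p(N) = (0.2800, 0.2100, 0.5100).
I(M;N) = H(M) + H(N) − H(M,N).
H(M) = 1.4087, H(N) = 1.4825, H(M,N) = 2.7658.
I(M;N) = 1.4087 + 1.4825 − 2.7658 = 0.125 bits.

0.125 bits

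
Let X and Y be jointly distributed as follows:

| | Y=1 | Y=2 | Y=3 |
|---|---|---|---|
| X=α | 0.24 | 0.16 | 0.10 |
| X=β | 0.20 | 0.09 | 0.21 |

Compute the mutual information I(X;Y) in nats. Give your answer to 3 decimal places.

0.032 nats

Marginals: p(X) = (0.5000, 0.5000), p(Y) = (0.4400, 0.2500, 0.3100).
I(X;Y) = H(X) + H(Y) − H(X,Y).
H(X) = 0.6931, H(Y) = 1.0709, H(X,Y) = 1.7323.
I(X;Y) = 0.6931 + 1.0709 − 1.7323 = 0.032 nats.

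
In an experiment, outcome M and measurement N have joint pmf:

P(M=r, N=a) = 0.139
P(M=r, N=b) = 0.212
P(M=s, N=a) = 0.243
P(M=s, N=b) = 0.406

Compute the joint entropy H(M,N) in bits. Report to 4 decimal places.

H(M,N) = −Σ p(x,y)·log₂ p(x,y) over all 4 cells.
  cell (r,a): −0.139·log₂0.139 = 0.39571
  cell (r,b): −0.212·log₂0.212 = 0.47443
  cell (s,a): −0.243·log₂0.243 = 0.49596
  cell (s,b): −0.406·log₂0.406 = 0.52798
Sum = 1.8941 bits.

1.8941 bits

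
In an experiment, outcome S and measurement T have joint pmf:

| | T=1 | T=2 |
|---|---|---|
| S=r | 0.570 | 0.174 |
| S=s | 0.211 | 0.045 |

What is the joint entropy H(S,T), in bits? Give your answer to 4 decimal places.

1.5762 bits

H(S,T) = −Σ p(x,y)·log₂ p(x,y) over all 4 cells.
  cell (r,1): −0.570·log₂0.570 = 0.46225
  cell (r,2): −0.174·log₂0.174 = 0.43897
  cell (s,1): −0.211·log₂0.211 = 0.47363
  cell (s,2): −0.045·log₂0.045 = 0.20133
Sum = 1.5762 bits.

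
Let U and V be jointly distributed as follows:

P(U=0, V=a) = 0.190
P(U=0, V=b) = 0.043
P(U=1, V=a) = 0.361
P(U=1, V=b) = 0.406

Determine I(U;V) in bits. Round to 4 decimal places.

Marginals: p(U) = (0.2330, 0.7670), p(V) = (0.5510, 0.4490).
I(U;V) = H(U) + H(V) − H(U,V).
H(U) = 0.7832, H(V) = 0.9925, H(U,V) = 1.7091.
I(U;V) = 0.7832 + 0.9925 − 1.7091 = 0.0666 bits.

0.0666 bits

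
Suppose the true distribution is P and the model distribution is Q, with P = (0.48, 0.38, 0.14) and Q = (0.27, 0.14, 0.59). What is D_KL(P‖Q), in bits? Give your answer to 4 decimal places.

0.6553 bits

D(P‖Q) = Σ p·log₂(p/q).
  0.48·log₂(0.48/0.27) = 0.39844
  0.38·log₂(0.38/0.14) = 0.54742
  0.14·log₂(0.14/0.59) = -0.29054
D(P‖Q) = 0.6553 bits.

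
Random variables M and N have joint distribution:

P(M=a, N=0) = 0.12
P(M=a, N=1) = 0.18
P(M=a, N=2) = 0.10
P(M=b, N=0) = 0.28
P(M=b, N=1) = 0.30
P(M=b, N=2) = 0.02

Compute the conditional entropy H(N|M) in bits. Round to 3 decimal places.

Chain rule: H(N|M) = H(M,N) − H(M).
Marginals: p(M) = (0.4000, 0.6000), p(N) = (0.4000, 0.4800, 0.1200).
H(M,N) = 2.2928 bits; H(M) = 0.9710 bits.
H(N|M) = 2.2928 − 0.9710 = 1.322 bits.

1.322 bits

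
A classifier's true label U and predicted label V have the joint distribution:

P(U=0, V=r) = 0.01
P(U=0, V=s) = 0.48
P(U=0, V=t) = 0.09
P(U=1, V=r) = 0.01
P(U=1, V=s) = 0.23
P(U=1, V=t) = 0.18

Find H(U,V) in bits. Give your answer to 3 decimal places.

H(U,V) = −Σ p(x,y)·log₂ p(x,y) over all 6 cells.
  cell (0,r): −0.01·log₂0.01 = 0.0664
  cell (0,s): −0.48·log₂0.48 = 0.5083
  cell (0,t): −0.09·log₂0.09 = 0.3127
  cell (1,r): −0.01·log₂0.01 = 0.0664
  cell (1,s): −0.23·log₂0.23 = 0.4877
  cell (1,t): −0.18·log₂0.18 = 0.4453
Sum = 1.887 bits.

1.887 bits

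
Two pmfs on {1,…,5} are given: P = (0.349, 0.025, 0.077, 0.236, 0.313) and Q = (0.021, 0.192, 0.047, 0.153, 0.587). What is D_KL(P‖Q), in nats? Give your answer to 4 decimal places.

D(P‖Q) = Σ p·ln(p/q).
  0.349·ln(0.349/0.021) = 0.98088
  0.025·ln(0.025/0.192) = -0.05097
  0.077·ln(0.077/0.047) = 0.03801
  0.236·ln(0.236/0.153) = 0.10228
  0.313·ln(0.313/0.587) = -0.19682
D(P‖Q) = 0.8734 nats.

0.8734 nats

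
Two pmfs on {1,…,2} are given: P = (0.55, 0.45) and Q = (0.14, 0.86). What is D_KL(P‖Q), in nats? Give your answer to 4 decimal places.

D(P‖Q) = Σ p·ln(p/q).
  0.55·ln(0.55/0.14) = 0.75255
  0.45·ln(0.45/0.86) = -0.29146
D(P‖Q) = 0.4611 nats.

0.4611 nats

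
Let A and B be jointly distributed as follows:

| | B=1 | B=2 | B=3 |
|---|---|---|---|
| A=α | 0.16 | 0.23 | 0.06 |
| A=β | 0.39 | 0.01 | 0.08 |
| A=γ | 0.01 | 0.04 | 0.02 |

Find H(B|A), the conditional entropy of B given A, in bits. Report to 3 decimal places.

Chain rule: H(B|A) = H(A,B) − H(A).
Marginals: p(A) = (0.4500, 0.4800, 0.0700), p(B) = (0.5600, 0.2800, 0.1600).
H(A,B) = 2.4070 bits; H(A) = 1.2952 bits.
H(B|A) = 2.4070 − 1.2952 = 1.112 bits.

1.112 bits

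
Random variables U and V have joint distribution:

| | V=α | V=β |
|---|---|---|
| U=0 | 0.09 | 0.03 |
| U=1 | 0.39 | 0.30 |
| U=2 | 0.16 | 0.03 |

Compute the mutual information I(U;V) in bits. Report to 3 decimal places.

0.044 bits

Marginals: p(U) = (0.1200, 0.6900, 0.1900), p(V) = (0.6400, 0.3600).
I(U;V) = Σ p(x,y)·log₂[p(x,y)/(p(x)p(y))].
  (0,α): 0.09·log₂(1.1719) = 0.0206
  (0,β): 0.03·log₂(0.6944) = -0.0158
  (1,α): 0.39·log₂(0.8832) = -0.0699
  (1,β): 0.30·log₂(1.2077) = 0.0817
  (2,α): 0.16·log₂(1.3158) = 0.0633
  (2,β): 0.03·log₂(0.4386) = -0.0357
Sum = 0.044 bits.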